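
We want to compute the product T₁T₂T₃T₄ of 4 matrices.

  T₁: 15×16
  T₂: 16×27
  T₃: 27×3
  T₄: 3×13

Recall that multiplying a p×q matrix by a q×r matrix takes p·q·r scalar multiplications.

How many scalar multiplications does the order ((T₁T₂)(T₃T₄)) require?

12798

(T₁T₂): 15×16 by 16×27 → 15×27, cost 15·16·27 = 6480
(T₃T₄): 27×3 by 3×13 → 27×13, cost 27·3·13 = 1053
((T₁T₂)(T₃T₄)): 15×27 by 27×13 → 15×13, cost 15·27·13 = 5265; cumulative 12798
Total: 12798 scalar multiplications.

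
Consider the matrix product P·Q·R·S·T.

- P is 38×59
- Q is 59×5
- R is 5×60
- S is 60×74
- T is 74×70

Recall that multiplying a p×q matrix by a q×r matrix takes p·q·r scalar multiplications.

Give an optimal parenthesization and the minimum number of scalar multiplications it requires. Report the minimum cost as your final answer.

Adjacent pairs: PQ = 38·59·5 = 11210; QR = 59·5·60 = 17700; RS = 5·60·74 = 22200; ST = 60·74·70 = 310800.
Length 3: P..R: k=1: 0+17700+38·59·60=152220; k=2: 11210+0+38·5·60=22610 → min 22610 | Q..S: k=2: 0+22200+59·5·74=44030; k=3: 17700+0+59·60·74=279660 → min 44030 | R..T: k=3: 0+310800+5·60·70=331800; k=4: 22200+0+5·74·70=48100 → min 48100.
Length 4: P..S: k=1: 0+44030+38·59·74=209938; k=2: 11210+22200+38·5·74=47470; k=3: 22610+0+38·60·74=191330 → min 47470 | Q..T: k=2: 0+48100+59·5·70=68750; k=3: 17700+310800+59·60·70=576300; k=4: 44030+0+59·74·70=349650 → min 68750.
Length 5: P..T: k=1: 0+68750+38·59·70=225690; k=2: 11210+48100+38·5·70=72610; k=3: 22610+310800+38·60·70=493010; k=4: 47470+0+38·74·70=244310 → min 72610.
Optimal parenthesization: ((P·Q)·((R·S)·T)) with cost 72610.

72610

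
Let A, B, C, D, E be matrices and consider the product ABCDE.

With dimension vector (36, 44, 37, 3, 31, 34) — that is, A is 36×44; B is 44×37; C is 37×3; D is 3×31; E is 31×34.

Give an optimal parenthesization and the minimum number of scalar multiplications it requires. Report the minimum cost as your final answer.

Adjacent pairs: AB = 36·44·37 = 58608; BC = 44·37·3 = 4884; CD = 37·3·31 = 3441; DE = 3·31·34 = 3162.
Length 3: A..C: k=1: 0+4884+36·44·3=9636; k=2: 58608+0+36·37·3=62604 → min 9636 | B..D: k=2: 0+3441+44·37·31=53909; k=3: 4884+0+44·3·31=8976 → min 8976 | C..E: k=3: 0+3162+37·3·34=6936; k=4: 3441+0+37·31·34=42439 → min 6936.
Length 4: A..D: k=1: 0+8976+36·44·31=58080; k=2: 58608+3441+36·37·31=103341; k=3: 9636+0+36·3·31=12984 → min 12984 | B..E: k=2: 0+6936+44·37·34=62288; k=3: 4884+3162+44·3·34=12534; k=4: 8976+0+44·31·34=55352 → min 12534.
Length 5: A..E: k=1: 0+12534+36·44·34=66390; k=2: 58608+6936+36·37·34=110832; k=3: 9636+3162+36·3·34=16470; k=4: 12984+0+36·31·34=50928 → min 16470.
Optimal parenthesization: ((A(BC))(DE)) with cost 16470.

16470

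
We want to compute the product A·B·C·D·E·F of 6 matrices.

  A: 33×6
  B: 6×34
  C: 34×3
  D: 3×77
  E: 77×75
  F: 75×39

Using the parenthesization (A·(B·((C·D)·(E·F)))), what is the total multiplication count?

(C·D): 34×3 by 3×77 → 34×77, cost 34·3·77 = 7854
(E·F): 77×75 by 75×39 → 77×39, cost 77·75·39 = 225225
((C·D)·(E·F)): 34×77 by 77×39 → 34×39, cost 34·77·39 = 102102; cumulative 335181
(B·((C·D)·(E·F))): 6×34 by 34×39 → 6×39, cost 6·34·39 = 7956; cumulative 343137
(A·(B·((C·D)·(E·F)))): 33×6 by 6×39 → 33×39, cost 33·6·39 = 7722; cumulative 350859
Total: 350859 scalar multiplications.

350859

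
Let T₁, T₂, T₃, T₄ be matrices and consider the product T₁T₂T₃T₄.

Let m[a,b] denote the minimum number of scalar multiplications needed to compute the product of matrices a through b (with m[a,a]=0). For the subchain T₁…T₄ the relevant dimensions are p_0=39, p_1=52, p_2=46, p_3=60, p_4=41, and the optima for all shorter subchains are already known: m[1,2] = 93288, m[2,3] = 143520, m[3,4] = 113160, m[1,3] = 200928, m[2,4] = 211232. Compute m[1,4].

m[1,4] = min over k∈[1,3] of m[1,k]+m[k+1,4]+p_{0}·p_k·p_{4}.
k=1: 0 + 211232 + 39·52·41 = 294380; k=2: 93288 + 113160 + 39·46·41 = 280002; k=3: 200928 + 0 + 39·60·41 = 296868.
Minimum: 280002 at k=2.

280002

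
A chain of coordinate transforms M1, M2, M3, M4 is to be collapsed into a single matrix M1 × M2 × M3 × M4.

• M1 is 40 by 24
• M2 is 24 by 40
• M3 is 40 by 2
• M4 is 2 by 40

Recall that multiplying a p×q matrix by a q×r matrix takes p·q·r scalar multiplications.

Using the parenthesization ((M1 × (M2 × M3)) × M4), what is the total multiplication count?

7040

(M2 × M3): 24×40 by 40×2 → 24×2, cost 24·40·2 = 1920
(M1 × (M2 × M3)): 40×24 by 24×2 → 40×2, cost 40·24·2 = 1920; cumulative 3840
((M1 × (M2 × M3)) × M4): 40×2 by 2×40 → 40×40, cost 40·2·40 = 3200; cumulative 7040
Total: 7040 scalar multiplications.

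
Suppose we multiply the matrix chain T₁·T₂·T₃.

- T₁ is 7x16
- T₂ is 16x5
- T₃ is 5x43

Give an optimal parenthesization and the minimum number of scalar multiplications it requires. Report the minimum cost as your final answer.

(T₁·(T₂·T₃)): cost 8256.
((T₁·T₂)·T₃): cost 2065.
Optimal: ((T₁·T₂)·T₃) with cost 2065.

2065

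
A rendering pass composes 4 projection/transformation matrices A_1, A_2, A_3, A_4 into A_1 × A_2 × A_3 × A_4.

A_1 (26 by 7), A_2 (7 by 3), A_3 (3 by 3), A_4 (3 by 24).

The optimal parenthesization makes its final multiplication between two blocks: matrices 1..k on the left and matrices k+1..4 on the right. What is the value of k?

Adjacent pairs: A_1A_2 = 26·7·3 = 546; A_2A_3 = 7·3·3 = 63; A_3A_4 = 3·3·24 = 216.
Length 3: A_1..A_3: k=1: 0+63+26·7·3=609; k=2: 546+0+26·3·3=780 → min 609 | A_2..A_4: k=2: 0+216+7·3·24=720; k=3: 63+0+7·3·24=567 → min 567.
Top-level splits: k=1: (A_1..A_1)·(A_2..A_4) → 0+567+26·7·24 = 4935; k=2: (A_1..A_2)·(A_3..A_4) → 546+216+26·3·24 = 2634; k=3: (A_1..A_3)·(A_4..A_4) → 609+0+26·3·24 = 2481.
Best split is after A_3, i.e. k = 3.

3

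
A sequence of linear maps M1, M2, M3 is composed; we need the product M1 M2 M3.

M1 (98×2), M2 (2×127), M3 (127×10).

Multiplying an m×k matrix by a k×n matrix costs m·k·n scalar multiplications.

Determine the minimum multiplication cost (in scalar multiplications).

Order (M1 (M2 M3)): (M2 M3): 2×127 by 127×10 → 2×10, cost 2·127·10 = 2540; (M1 (M2 M3)): 98×2 by 2×10 → 98×10, cost 98·2·10 = 1960; cumulative 4500. Total 4500.
Order ((M1 M2) M3): (M1 M2): 98×2 by 2×127 → 98×127, cost 98·2·127 = 24892; ((M1 M2) M3): 98×127 by 127×10 → 98×10, cost 98·127·10 = 124460; cumulative 149352. Total 149352.
Minimum: 4500.

4500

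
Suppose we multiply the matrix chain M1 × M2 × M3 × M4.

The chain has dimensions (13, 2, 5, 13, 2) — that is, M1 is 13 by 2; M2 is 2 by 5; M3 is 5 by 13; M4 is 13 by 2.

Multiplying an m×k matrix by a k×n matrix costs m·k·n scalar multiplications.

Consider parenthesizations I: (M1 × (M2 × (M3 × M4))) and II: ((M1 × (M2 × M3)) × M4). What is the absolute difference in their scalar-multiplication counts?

604

Order I = (M1 × (M2 × (M3 × M4))): (M3 × M4): 5×13 by 13×2 → 5×2, cost 5·13·2 = 130; (M2 × (M3 × M4)): 2×5 by 5×2 → 2×2, cost 2·5·2 = 20; cumulative 150; (M1 × (M2 × (M3 × M4))): 13×2 by 2×2 → 13×2, cost 13·2·2 = 52; cumulative 202. Total 202.
Order II = ((M1 × (M2 × M3)) × M4): (M2 × M3): 2×5 by 5×13 → 2×13, cost 2·5·13 = 130; (M1 × (M2 × M3)): 13×2 by 2×13 → 13×13, cost 13·2·13 = 338; cumulative 468; ((M1 × (M2 × M3)) × M4): 13×13 by 13×2 → 13×2, cost 13·13·2 = 338; cumulative 806. Total 806.
Difference: |202 − 806| = 604.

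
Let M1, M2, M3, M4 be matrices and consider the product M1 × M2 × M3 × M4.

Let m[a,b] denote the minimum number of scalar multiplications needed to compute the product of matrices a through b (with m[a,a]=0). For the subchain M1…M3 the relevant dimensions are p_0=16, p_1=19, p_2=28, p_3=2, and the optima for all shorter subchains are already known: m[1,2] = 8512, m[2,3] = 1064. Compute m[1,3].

1672

m[1,3] = min over k∈[1,2] of m[1,k]+m[k+1,3]+p_{0}·p_k·p_{3}.
k=1: 0 + 1064 + 16·19·2 = 1672; k=2: 8512 + 0 + 16·28·2 = 9408.
Minimum: 1672 at k=1.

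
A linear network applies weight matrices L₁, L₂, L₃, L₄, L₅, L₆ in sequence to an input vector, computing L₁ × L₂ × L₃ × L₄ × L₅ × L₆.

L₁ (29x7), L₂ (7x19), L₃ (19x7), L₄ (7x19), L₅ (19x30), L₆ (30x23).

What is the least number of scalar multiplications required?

15351

Adjacent pairs: L₁L₂ = 29·7·19 = 3857; L₂L₃ = 7·19·7 = 931; L₃L₄ = 19·7·19 = 2527; L₄L₅ = 7·19·30 = 3990; L₅L₆ = 19·30·23 = 13110.
Length 3: L₁..L₃: k=1: 0+931+29·7·7=2352; k=2: 3857+0+29·19·7=7714 → min 2352 | L₂..L₄: k=2: 0+2527+7·19·19=5054; k=3: 931+0+7·7·19=1862 → min 1862 | L₃..L₅: k=3: 0+3990+19·7·30=7980; k=4: 2527+0+19·19·30=13357 → min 7980 | L₄..L₆: k=4: 0+13110+7·19·23=16169; k=5: 3990+0+7·30·23=8820 → min 8820.
Length 4: L₁..L₄: k=1: 0+1862+29·7·19=5719; k=2: 3857+2527+29·19·19=16853; k=3: 2352+0+29·7·19=6209 → min 5719 | L₂..L₅: k=2: 0+7980+7·19·30=11970; k=3: 931+3990+7·7·30=6391; k=4: 1862+0+7·19·30=5852 → min 5852 | L₃..L₆: k=3: 0+8820+19·7·23=11879; k=4: 2527+13110+19·19·23=23940; k=5: 7980+0+19·30·23=21090 → min 11879.
Length 5: L₁..L₅: k=1: 0+5852+29·7·30=11942; k=2: 3857+7980+29·19·30=28367; k=3: 2352+3990+29·7·30=12432; k=4: 5719+0+29·19·30=22249 → min 11942 | L₂..L₆: k=2: 0+11879+7·19·23=14938; k=3: 931+8820+7·7·23=10878; k=4: 1862+13110+7·19·23=18031; k=5: 5852+0+7·30·23=10682 → min 10682.
Length 6: L₁..L₆: k=1: 0+10682+29·7·23=15351; k=2: 3857+11879+29·19·23=28409; k=3: 2352+8820+29·7·23=15841; k=4: 5719+13110+29·19·23=31502; k=5: 11942+0+29·30·23=31952 → min 15351.
Optimal order: (L₁ × ((((L₂ × L₃) × L₄) × L₅) × L₆)) with cost 15351.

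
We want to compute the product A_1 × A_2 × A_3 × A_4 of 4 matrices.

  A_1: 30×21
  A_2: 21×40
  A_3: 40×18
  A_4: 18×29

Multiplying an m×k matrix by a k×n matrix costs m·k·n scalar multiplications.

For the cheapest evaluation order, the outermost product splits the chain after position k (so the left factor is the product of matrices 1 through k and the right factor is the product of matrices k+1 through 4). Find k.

3

Adjacent pairs: A_1A_2 = 30·21·40 = 25200; A_2A_3 = 21·40·18 = 15120; A_3A_4 = 40·18·29 = 20880.
Length 3: A_1..A_3: k=1: 0+15120+30·21·18=26460; k=2: 25200+0+30·40·18=46800 → min 26460 | A_2..A_4: k=2: 0+20880+21·40·29=45240; k=3: 15120+0+21·18·29=26082 → min 26082.
Top-level splits: k=1: (A_1..A_1)·(A_2..A_4) → 0+26082+30·21·29 = 44352; k=2: (A_1..A_2)·(A_3..A_4) → 25200+20880+30·40·29 = 80880; k=3: (A_1..A_3)·(A_4..A_4) → 26460+0+30·18·29 = 42120.
Best split is after A_3, i.e. k = 3.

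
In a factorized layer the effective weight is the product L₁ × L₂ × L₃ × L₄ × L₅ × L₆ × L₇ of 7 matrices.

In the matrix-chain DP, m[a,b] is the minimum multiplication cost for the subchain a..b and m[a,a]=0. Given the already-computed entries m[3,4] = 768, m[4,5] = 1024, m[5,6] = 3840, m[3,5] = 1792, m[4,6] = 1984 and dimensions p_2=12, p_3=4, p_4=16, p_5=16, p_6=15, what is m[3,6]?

m[3,6] = min over k∈[3,5] of m[3,k]+m[k+1,6]+p_{2}·p_k·p_{6}.
k=3: 0 + 1984 + 12·4·15 = 2704; k=4: 768 + 3840 + 12·16·15 = 7488; k=5: 1792 + 0 + 12·16·15 = 4672.
Minimum: 2704 at k=3.

2704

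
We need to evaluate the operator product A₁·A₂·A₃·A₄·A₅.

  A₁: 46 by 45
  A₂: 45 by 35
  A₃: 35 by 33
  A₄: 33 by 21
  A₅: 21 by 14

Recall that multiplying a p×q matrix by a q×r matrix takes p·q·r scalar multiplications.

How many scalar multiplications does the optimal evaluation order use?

Adjacent pairs: A₁A₂ = 46·45·35 = 72450; A₂A₃ = 45·35·33 = 51975; A₃A₄ = 35·33·21 = 24255; A₄A₅ = 33·21·14 = 9702.
Length 3: A₁..A₃: k=1: 0+51975+46·45·33=120285; k=2: 72450+0+46·35·33=125580 → min 120285 | A₂..A₄: k=2: 0+24255+45·35·21=57330; k=3: 51975+0+45·33·21=83160 → min 57330 | A₃..A₅: k=3: 0+9702+35·33·14=25872; k=4: 24255+0+35·21·14=34545 → min 25872.
Length 4: A₁..A₄: k=1: 0+57330+46·45·21=100800; k=2: 72450+24255+46·35·21=130515; k=3: 120285+0+46·33·21=152163 → min 100800 | A₂..A₅: k=2: 0+25872+45·35·14=47922; k=3: 51975+9702+45·33·14=82467; k=4: 57330+0+45·21·14=70560 → min 47922.
Length 5: A₁..A₅: k=1: 0+47922+46·45·14=76902; k=2: 72450+25872+46·35·14=120862; k=3: 120285+9702+46·33·14=151239; k=4: 100800+0+46·21·14=114324 → min 76902.
Optimal order: (A₁·(A₂·(A₃·(A₄·A₅)))) with cost 76902.

76902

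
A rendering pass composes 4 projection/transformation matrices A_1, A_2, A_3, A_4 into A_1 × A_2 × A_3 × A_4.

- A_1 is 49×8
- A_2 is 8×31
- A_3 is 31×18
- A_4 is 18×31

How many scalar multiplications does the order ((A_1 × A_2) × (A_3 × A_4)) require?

76539

(A_1 × A_2): 49×8 by 8×31 → 49×31, cost 49·8·31 = 12152
(A_3 × A_4): 31×18 by 18×31 → 31×31, cost 31·18·31 = 17298
((A_1 × A_2) × (A_3 × A_4)): 49×31 by 31×31 → 49×31, cost 49·31·31 = 47089; cumulative 76539
Total: 76539 scalar multiplications.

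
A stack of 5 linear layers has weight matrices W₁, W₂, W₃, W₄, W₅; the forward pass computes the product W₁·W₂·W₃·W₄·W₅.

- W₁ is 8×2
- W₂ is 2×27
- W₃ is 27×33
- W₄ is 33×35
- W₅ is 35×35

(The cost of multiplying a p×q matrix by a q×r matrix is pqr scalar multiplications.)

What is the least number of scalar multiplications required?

Adjacent pairs: W₁W₂ = 8·2·27 = 432; W₂W₃ = 2·27·33 = 1782; W₃W₄ = 27·33·35 = 31185; W₄W₅ = 33·35·35 = 40425.
Length 3: W₁..W₃: k=1: 0+1782+8·2·33=2310; k=2: 432+0+8·27·33=7560 → min 2310 | W₂..W₄: k=2: 0+31185+2·27·35=33075; k=3: 1782+0+2·33·35=4092 → min 4092 | W₃..W₅: k=3: 0+40425+27·33·35=71610; k=4: 31185+0+27·35·35=64260 → min 64260.
Length 4: W₁..W₄: k=1: 0+4092+8·2·35=4652; k=2: 432+31185+8·27·35=39177; k=3: 2310+0+8·33·35=11550 → min 4652 | W₂..W₅: k=2: 0+64260+2·27·35=66150; k=3: 1782+40425+2·33·35=44517; k=4: 4092+0+2·35·35=6542 → min 6542.
Length 5: W₁..W₅: k=1: 0+6542+8·2·35=7102; k=2: 432+64260+8·27·35=72252; k=3: 2310+40425+8·33·35=51975; k=4: 4652+0+8·35·35=14452 → min 7102.
Optimal order: (W₁·(((W₂·W₃)·W₄)·W₅)) with cost 7102.

7102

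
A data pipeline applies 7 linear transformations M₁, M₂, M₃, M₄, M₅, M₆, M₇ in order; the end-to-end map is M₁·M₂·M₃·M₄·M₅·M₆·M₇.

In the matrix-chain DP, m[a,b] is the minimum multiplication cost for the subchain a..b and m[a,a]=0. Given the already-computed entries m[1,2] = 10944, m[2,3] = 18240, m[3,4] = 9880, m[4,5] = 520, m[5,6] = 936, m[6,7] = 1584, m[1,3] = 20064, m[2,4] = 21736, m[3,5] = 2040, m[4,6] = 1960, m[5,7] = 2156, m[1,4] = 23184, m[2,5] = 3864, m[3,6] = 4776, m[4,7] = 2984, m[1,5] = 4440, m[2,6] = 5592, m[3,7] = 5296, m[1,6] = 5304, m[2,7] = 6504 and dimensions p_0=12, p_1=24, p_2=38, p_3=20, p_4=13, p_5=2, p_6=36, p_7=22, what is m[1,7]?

m[1,7] = min over k∈[1,6] of m[1,k]+m[k+1,7]+p_{0}·p_k·p_{7}.
k=1: 0 + 6504 + 12·24·22 = 12840; k=2: 10944 + 5296 + 12·38·22 = 26272; k=3: 20064 + 2984 + 12·20·22 = 28328; k=4: 23184 + 2156 + 12·13·22 = 28772; k=5: 4440 + 1584 + 12·2·22 = 6552; k=6: 5304 + 0 + 12·36·22 = 14808.
Minimum: 6552 at k=5.

6552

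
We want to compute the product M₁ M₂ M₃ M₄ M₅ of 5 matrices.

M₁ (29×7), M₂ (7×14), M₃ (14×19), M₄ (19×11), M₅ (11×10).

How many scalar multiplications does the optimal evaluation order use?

6125

Adjacent pairs: M₁M₂ = 29·7·14 = 2842; M₂M₃ = 7·14·19 = 1862; M₃M₄ = 14·19·11 = 2926; M₄M₅ = 19·11·10 = 2090.
Length 3: M₁..M₃: k=1: 0+1862+29·7·19=5719; k=2: 2842+0+29·14·19=10556 → min 5719 | M₂..M₄: k=2: 0+2926+7·14·11=4004; k=3: 1862+0+7·19·11=3325 → min 3325 | M₃..M₅: k=3: 0+2090+14·19·10=4750; k=4: 2926+0+14·11·10=4466 → min 4466.
Length 4: M₁..M₄: k=1: 0+3325+29·7·11=5558; k=2: 2842+2926+29·14·11=10234; k=3: 5719+0+29·19·11=11780 → min 5558 | M₂..M₅: k=2: 0+4466+7·14·10=5446; k=3: 1862+2090+7·19·10=5282; k=4: 3325+0+7·11·10=4095 → min 4095.
Length 5: M₁..M₅: k=1: 0+4095+29·7·10=6125; k=2: 2842+4466+29·14·10=11368; k=3: 5719+2090+29·19·10=13319; k=4: 5558+0+29·11·10=8748 → min 6125.
Optimal order: (M₁ (((M₂ M₃) M₄) M₅)) with cost 6125.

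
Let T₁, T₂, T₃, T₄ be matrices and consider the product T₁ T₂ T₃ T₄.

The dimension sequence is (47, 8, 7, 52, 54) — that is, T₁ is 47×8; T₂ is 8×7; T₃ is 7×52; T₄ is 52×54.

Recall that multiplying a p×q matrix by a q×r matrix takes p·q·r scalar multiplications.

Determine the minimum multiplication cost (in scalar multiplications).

Adjacent pairs: T₁T₂ = 47·8·7 = 2632; T₂T₃ = 8·7·52 = 2912; T₃T₄ = 7·52·54 = 19656.
Length 3: T₁..T₃: k=1: 0+2912+47·8·52=22464; k=2: 2632+0+47·7·52=19740 → min 19740 | T₂..T₄: k=2: 0+19656+8·7·54=22680; k=3: 2912+0+8·52·54=25376 → min 22680.
Length 4: T₁..T₄: k=1: 0+22680+47·8·54=42984; k=2: 2632+19656+47·7·54=40054; k=3: 19740+0+47·52·54=151716 → min 40054.
Optimal order: ((T₁ T₂) (T₃ T₄)) with cost 40054.

40054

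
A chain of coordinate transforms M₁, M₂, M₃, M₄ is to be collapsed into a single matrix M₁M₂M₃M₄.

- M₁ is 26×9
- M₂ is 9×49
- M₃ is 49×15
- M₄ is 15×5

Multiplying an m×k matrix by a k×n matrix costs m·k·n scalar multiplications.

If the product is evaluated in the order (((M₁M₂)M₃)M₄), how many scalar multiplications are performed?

32526

(M₁M₂): 26×9 by 9×49 → 26×49, cost 26·9·49 = 11466
((M₁M₂)M₃): 26×49 by 49×15 → 26×15, cost 26·49·15 = 19110; cumulative 30576
(((M₁M₂)M₃)M₄): 26×15 by 15×5 → 26×5, cost 26·15·5 = 1950; cumulative 32526
Total: 32526 scalar multiplications.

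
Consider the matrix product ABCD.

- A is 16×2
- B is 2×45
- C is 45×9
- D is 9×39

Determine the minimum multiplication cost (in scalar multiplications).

Adjacent pairs: AB = 16·2·45 = 1440; BC = 2·45·9 = 810; CD = 45·9·39 = 15795.
Length 3: A..C: k=1: 0+810+16·2·9=1098; k=2: 1440+0+16·45·9=7920 → min 1098 | B..D: k=2: 0+15795+2·45·39=19305; k=3: 810+0+2·9·39=1512 → min 1512.
Length 4: A..D: k=1: 0+1512+16·2·39=2760; k=2: 1440+15795+16·45·39=45315; k=3: 1098+0+16·9·39=6714 → min 2760.
Optimal order: (A((BC)D)) with cost 2760.

2760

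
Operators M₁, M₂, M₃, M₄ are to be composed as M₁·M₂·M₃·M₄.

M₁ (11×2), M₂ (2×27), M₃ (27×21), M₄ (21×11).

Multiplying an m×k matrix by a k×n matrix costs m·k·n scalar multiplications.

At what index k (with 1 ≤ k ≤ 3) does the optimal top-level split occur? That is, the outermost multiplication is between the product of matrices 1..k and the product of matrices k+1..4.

1

Adjacent pairs: M₁M₂ = 11·2·27 = 594; M₂M₃ = 2·27·21 = 1134; M₃M₄ = 27·21·11 = 6237.
Length 3: M₁..M₃: k=1: 0+1134+11·2·21=1596; k=2: 594+0+11·27·21=6831 → min 1596 | M₂..M₄: k=2: 0+6237+2·27·11=6831; k=3: 1134+0+2·21·11=1596 → min 1596.
Top-level splits: k=1: (M₁..M₁)·(M₂..M₄) → 0+1596+11·2·11 = 1838; k=2: (M₁..M₂)·(M₃..M₄) → 594+6237+11·27·11 = 10098; k=3: (M₁..M₃)·(M₄..M₄) → 1596+0+11·21·11 = 4137.
Best split is after M₁, i.e. k = 1.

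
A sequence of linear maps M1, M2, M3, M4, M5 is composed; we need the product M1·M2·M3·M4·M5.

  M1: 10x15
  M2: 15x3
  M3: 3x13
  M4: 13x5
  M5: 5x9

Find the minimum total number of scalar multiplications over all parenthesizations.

1050

Adjacent pairs: M1M2 = 10·15·3 = 450; M2M3 = 15·3·13 = 585; M3M4 = 3·13·5 = 195; M4M5 = 13·5·9 = 585.
Length 3: M1..M3: k=1: 0+585+10·15·13=2535; k=2: 450+0+10·3·13=840 → min 840 | M2..M4: k=2: 0+195+15·3·5=420; k=3: 585+0+15·13·5=1560 → min 420 | M3..M5: k=3: 0+585+3·13·9=936; k=4: 195+0+3·5·9=330 → min 330.
Length 4: M1..M4: k=1: 0+420+10·15·5=1170; k=2: 450+195+10·3·5=795; k=3: 840+0+10·13·5=1490 → min 795 | M2..M5: k=2: 0+330+15·3·9=735; k=3: 585+585+15·13·9=2925; k=4: 420+0+15·5·9=1095 → min 735.
Length 5: M1..M5: k=1: 0+735+10·15·9=2085; k=2: 450+330+10·3·9=1050; k=3: 840+585+10·13·9=2595; k=4: 795+0+10·5·9=1245 → min 1050.
Optimal order: ((M1·M2)·((M3·M4)·M5)) with cost 1050.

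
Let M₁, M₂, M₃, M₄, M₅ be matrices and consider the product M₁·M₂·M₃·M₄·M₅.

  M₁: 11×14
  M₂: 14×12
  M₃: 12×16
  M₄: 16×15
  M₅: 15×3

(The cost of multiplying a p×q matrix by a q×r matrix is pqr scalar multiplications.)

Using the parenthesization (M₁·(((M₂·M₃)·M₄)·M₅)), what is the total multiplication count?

7140

(M₂·M₃): 14×12 by 12×16 → 14×16, cost 14·12·16 = 2688
((M₂·M₃)·M₄): 14×16 by 16×15 → 14×15, cost 14·16·15 = 3360; cumulative 6048
(((M₂·M₃)·M₄)·M₅): 14×15 by 15×3 → 14×3, cost 14·15·3 = 630; cumulative 6678
(M₁·(((M₂·M₃)·M₄)·M₅)): 11×14 by 14×3 → 11×3, cost 11·14·3 = 462; cumulative 7140
Total: 7140 scalar multiplications.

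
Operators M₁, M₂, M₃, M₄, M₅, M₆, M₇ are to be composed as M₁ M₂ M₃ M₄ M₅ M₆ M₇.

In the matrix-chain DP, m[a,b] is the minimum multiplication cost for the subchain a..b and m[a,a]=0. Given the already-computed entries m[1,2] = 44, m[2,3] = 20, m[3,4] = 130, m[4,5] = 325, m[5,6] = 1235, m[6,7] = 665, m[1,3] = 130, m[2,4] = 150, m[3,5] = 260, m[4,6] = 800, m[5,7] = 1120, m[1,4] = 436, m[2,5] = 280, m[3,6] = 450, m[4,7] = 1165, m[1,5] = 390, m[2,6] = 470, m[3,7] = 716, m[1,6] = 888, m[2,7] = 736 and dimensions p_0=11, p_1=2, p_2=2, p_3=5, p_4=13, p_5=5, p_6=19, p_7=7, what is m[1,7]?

m[1,7] = min over k∈[1,6] of m[1,k]+m[k+1,7]+p_{0}·p_k·p_{7}.
k=1: 0 + 736 + 11·2·7 = 890; k=2: 44 + 716 + 11·2·7 = 914; k=3: 130 + 1165 + 11·5·7 = 1680; k=4: 436 + 1120 + 11·13·7 = 2557; k=5: 390 + 665 + 11·5·7 = 1440; k=6: 888 + 0 + 11·19·7 = 2351.
Minimum: 890 at k=1.

890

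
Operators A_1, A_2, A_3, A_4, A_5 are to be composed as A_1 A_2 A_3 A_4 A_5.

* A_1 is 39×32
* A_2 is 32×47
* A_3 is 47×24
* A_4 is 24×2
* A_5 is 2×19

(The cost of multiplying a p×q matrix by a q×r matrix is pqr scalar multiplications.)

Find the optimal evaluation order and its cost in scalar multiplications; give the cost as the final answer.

Adjacent pairs: A_1A_2 = 39·32·47 = 58656; A_2A_3 = 32·47·24 = 36096; A_3A_4 = 47·24·2 = 2256; A_4A_5 = 24·2·19 = 912.
Length 3: A_1..A_3: k=1: 0+36096+39·32·24=66048; k=2: 58656+0+39·47·24=102648 → min 66048 | A_2..A_4: k=2: 0+2256+32·47·2=5264; k=3: 36096+0+32·24·2=37632 → min 5264 | A_3..A_5: k=3: 0+912+47·24·19=22344; k=4: 2256+0+47·2·19=4042 → min 4042.
Length 4: A_1..A_4: k=1: 0+5264+39·32·2=7760; k=2: 58656+2256+39·47·2=64578; k=3: 66048+0+39·24·2=67920 → min 7760 | A_2..A_5: k=2: 0+4042+32·47·19=32618; k=3: 36096+912+32·24·19=51600; k=4: 5264+0+32·2·19=6480 → min 6480.
Length 5: A_1..A_5: k=1: 0+6480+39·32·19=30192; k=2: 58656+4042+39·47·19=97525; k=3: 66048+912+39·24·19=84744; k=4: 7760+0+39·2·19=9242 → min 9242.
Optimal parenthesization: ((A_1 (A_2 (A_3 A_4))) A_5) with cost 9242.

9242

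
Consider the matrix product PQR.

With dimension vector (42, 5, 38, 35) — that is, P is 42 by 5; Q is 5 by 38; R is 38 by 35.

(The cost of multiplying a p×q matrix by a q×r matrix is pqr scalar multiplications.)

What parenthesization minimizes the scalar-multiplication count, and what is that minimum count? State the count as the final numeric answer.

14000

(P(QR)): cost 14000.
((PQ)R): cost 63840.
Optimal: (P(QR)) with cost 14000.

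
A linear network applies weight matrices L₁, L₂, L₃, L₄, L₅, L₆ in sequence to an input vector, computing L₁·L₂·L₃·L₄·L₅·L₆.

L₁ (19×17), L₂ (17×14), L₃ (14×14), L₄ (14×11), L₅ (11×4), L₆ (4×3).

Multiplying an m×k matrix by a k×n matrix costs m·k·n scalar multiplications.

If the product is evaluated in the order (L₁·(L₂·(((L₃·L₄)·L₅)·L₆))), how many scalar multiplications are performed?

4623

(L₃·L₄): 14×14 by 14×11 → 14×11, cost 14·14·11 = 2156
((L₃·L₄)·L₅): 14×11 by 11×4 → 14×4, cost 14·11·4 = 616; cumulative 2772
(((L₃·L₄)·L₅)·L₆): 14×4 by 4×3 → 14×3, cost 14·4·3 = 168; cumulative 2940
(L₂·(((L₃·L₄)·L₅)·L₆)): 17×14 by 14×3 → 17×3, cost 17·14·3 = 714; cumulative 3654
(L₁·(L₂·(((L₃·L₄)·L₅)·L₆))): 19×17 by 17×3 → 19×3, cost 19·17·3 = 969; cumulative 4623
Total: 4623 scalar multiplications.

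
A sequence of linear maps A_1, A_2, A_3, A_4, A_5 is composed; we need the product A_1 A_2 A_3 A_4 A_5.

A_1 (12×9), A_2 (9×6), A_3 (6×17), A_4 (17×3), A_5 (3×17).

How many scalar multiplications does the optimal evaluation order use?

Adjacent pairs: A_1A_2 = 12·9·6 = 648; A_2A_3 = 9·6·17 = 918; A_3A_4 = 6·17·3 = 306; A_4A_5 = 17·3·17 = 867.
Length 3: A_1..A_3: k=1: 0+918+12·9·17=2754; k=2: 648+0+12·6·17=1872 → min 1872 | A_2..A_4: k=2: 0+306+9·6·3=468; k=3: 918+0+9·17·3=1377 → min 468 | A_3..A_5: k=3: 0+867+6·17·17=2601; k=4: 306+0+6·3·17=612 → min 612.
Length 4: A_1..A_4: k=1: 0+468+12·9·3=792; k=2: 648+306+12·6·3=1170; k=3: 1872+0+12·17·3=2484 → min 792 | A_2..A_5: k=2: 0+612+9·6·17=1530; k=3: 918+867+9·17·17=4386; k=4: 468+0+9·3·17=927 → min 927.
Length 5: A_1..A_5: k=1: 0+927+12·9·17=2763; k=2: 648+612+12·6·17=2484; k=3: 1872+867+12·17·17=6207; k=4: 792+0+12·3·17=1404 → min 1404.
Optimal order: ((A_1 (A_2 (A_3 A_4))) A_5) with cost 1404.

1404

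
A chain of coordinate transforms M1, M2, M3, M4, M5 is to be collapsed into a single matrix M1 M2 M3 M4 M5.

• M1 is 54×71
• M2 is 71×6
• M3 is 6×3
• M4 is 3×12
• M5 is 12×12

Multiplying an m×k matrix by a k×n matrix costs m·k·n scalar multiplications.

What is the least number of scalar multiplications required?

Adjacent pairs: M1M2 = 54·71·6 = 23004; M2M3 = 71·6·3 = 1278; M3M4 = 6·3·12 = 216; M4M5 = 3·12·12 = 432.
Length 3: M1..M3: k=1: 0+1278+54·71·3=12780; k=2: 23004+0+54·6·3=23976 → min 12780 | M2..M4: k=2: 0+216+71·6·12=5328; k=3: 1278+0+71·3·12=3834 → min 3834 | M3..M5: k=3: 0+432+6·3·12=648; k=4: 216+0+6·12·12=1080 → min 648.
Length 4: M1..M4: k=1: 0+3834+54·71·12=49842; k=2: 23004+216+54·6·12=27108; k=3: 12780+0+54·3·12=14724 → min 14724 | M2..M5: k=2: 0+648+71·6·12=5760; k=3: 1278+432+71·3·12=4266; k=4: 3834+0+71·12·12=14058 → min 4266.
Length 5: M1..M5: k=1: 0+4266+54·71·12=50274; k=2: 23004+648+54·6·12=27540; k=3: 12780+432+54·3·12=15156; k=4: 14724+0+54·12·12=22500 → min 15156.
Optimal order: ((M1 (M2 M3)) (M4 M5)) with cost 15156.

15156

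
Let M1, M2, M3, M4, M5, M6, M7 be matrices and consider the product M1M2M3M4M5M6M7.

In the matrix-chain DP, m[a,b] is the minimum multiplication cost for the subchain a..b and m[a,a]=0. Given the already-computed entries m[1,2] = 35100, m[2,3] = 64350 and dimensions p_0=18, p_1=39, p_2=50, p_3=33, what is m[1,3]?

64800

m[1,3] = min over k∈[1,2] of m[1,k]+m[k+1,3]+p_{0}·p_k·p_{3}.
k=1: 0 + 64350 + 18·39·33 = 87516; k=2: 35100 + 0 + 18·50·33 = 64800.
Minimum: 64800 at k=2.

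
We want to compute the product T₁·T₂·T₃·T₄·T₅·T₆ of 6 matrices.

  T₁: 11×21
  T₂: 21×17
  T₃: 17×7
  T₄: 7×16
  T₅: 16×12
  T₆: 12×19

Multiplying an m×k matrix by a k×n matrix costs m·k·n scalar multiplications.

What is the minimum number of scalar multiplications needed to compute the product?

8519

Adjacent pairs: T₁T₂ = 11·21·17 = 3927; T₂T₃ = 21·17·7 = 2499; T₃T₄ = 17·7·16 = 1904; T₄T₅ = 7·16·12 = 1344; T₅T₆ = 16·12·19 = 3648.
Length 3: T₁..T₃: k=1: 0+2499+11·21·7=4116; k=2: 3927+0+11·17·7=5236 → min 4116 | T₂..T₄: k=2: 0+1904+21·17·16=7616; k=3: 2499+0+21·7·16=4851 → min 4851 | T₃..T₅: k=3: 0+1344+17·7·12=2772; k=4: 1904+0+17·16·12=5168 → min 2772 | T₄..T₆: k=4: 0+3648+7·16·19=5776; k=5: 1344+0+7·12·19=2940 → min 2940.
Length 4: T₁..T₄: k=1: 0+4851+11·21·16=8547; k=2: 3927+1904+11·17·16=8823; k=3: 4116+0+11·7·16=5348 → min 5348 | T₂..T₅: k=2: 0+2772+21·17·12=7056; k=3: 2499+1344+21·7·12=5607; k=4: 4851+0+21·16·12=8883 → min 5607 | T₃..T₆: k=3: 0+2940+17·7·19=5201; k=4: 1904+3648+17·16·19=10720; k=5: 2772+0+17·12·19=6648 → min 5201.
Length 5: T₁..T₅: k=1: 0+5607+11·21·12=8379; k=2: 3927+2772+11·17·12=8943; k=3: 4116+1344+11·7·12=6384; k=4: 5348+0+11·16·12=7460 → min 6384 | T₂..T₆: k=2: 0+5201+21·17·19=11984; k=3: 2499+2940+21·7·19=8232; k=4: 4851+3648+21·16·19=14883; k=5: 5607+0+21·12·19=10395 → min 8232.
Length 6: T₁..T₆: k=1: 0+8232+11·21·19=12621; k=2: 3927+5201+11·17·19=12681; k=3: 4116+2940+11·7·19=8519; k=4: 5348+3648+11·16·19=12340; k=5: 6384+0+11·12·19=8892 → min 8519.
Optimal order: ((T₁·(T₂·T₃))·((T₄·T₅)·T₆)) with cost 8519.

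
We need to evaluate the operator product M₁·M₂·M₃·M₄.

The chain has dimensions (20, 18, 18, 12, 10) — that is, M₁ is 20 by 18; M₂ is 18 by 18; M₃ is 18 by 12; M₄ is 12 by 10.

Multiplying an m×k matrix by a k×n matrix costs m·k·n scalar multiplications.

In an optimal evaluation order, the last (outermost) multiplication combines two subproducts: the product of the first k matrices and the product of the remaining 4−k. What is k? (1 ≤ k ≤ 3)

1

Adjacent pairs: M₁M₂ = 20·18·18 = 6480; M₂M₃ = 18·18·12 = 3888; M₃M₄ = 18·12·10 = 2160.
Length 3: M₁..M₃: k=1: 0+3888+20·18·12=8208; k=2: 6480+0+20·18·12=10800 → min 8208 | M₂..M₄: k=2: 0+2160+18·18·10=5400; k=3: 3888+0+18·12·10=6048 → min 5400.
Top-level splits: k=1: (M₁..M₁)·(M₂..M₄) → 0+5400+20·18·10 = 9000; k=2: (M₁..M₂)·(M₃..M₄) → 6480+2160+20·18·10 = 12240; k=3: (M₁..M₃)·(M₄..M₄) → 8208+0+20·12·10 = 10608.
Best split is after M₁, i.e. k = 1.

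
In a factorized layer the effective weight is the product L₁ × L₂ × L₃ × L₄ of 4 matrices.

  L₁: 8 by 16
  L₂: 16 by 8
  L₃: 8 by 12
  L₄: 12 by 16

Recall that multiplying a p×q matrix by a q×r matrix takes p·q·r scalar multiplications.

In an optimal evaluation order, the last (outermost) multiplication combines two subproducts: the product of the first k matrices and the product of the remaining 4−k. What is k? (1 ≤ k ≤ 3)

Adjacent pairs: L₁L₂ = 8·16·8 = 1024; L₂L₃ = 16·8·12 = 1536; L₃L₄ = 8·12·16 = 1536.
Length 3: L₁..L₃: k=1: 0+1536+8·16·12=3072; k=2: 1024+0+8·8·12=1792 → min 1792 | L₂..L₄: k=2: 0+1536+16·8·16=3584; k=3: 1536+0+16·12·16=4608 → min 3584.
Top-level splits: k=1: (L₁..L₁)·(L₂..L₄) → 0+3584+8·16·16 = 5632; k=2: (L₁..L₂)·(L₃..L₄) → 1024+1536+8·8·16 = 3584; k=3: (L₁..L₃)·(L₄..L₄) → 1792+0+8·12·16 = 3328.
Best split is after L₃, i.e. k = 3.

3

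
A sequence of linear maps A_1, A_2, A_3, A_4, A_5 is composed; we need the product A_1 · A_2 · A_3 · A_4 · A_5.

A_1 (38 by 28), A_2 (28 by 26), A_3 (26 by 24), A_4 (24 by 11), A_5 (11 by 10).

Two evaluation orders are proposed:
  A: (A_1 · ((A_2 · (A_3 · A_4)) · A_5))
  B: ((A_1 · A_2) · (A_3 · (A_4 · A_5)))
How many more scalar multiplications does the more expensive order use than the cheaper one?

Order A = (A_1 · ((A_2 · (A_3 · A_4)) · A_5)): (A_3 · A_4): 26×24 by 24×11 → 26×11, cost 26·24·11 = 6864; (A_2 · (A_3 · A_4)): 28×26 by 26×11 → 28×11, cost 28·26·11 = 8008; cumulative 14872; ((A_2 · (A_3 · A_4)) · A_5): 28×11 by 11×10 → 28×10, cost 28·11·10 = 3080; cumulative 17952; (A_1 · ((A_2 · (A_3 · A_4)) · A_5)): 38×28 by 28×10 → 38×10, cost 38·28·10 = 10640; cumulative 28592. Total 28592.
Order B = ((A_1 · A_2) · (A_3 · (A_4 · A_5))): (A_1 · A_2): 38×28 by 28×26 → 38×26, cost 38·28·26 = 27664; (A_4 · A_5): 24×11 by 11×10 → 24×10, cost 24·11·10 = 2640; (A_3 · (A_4 · A_5)): 26×24 by 24×10 → 26×10, cost 26·24·10 = 6240; cumulative 8880; ((A_1 · A_2) · (A_3 · (A_4 · A_5))): 38×26 by 26×10 → 38×10, cost 38·26·10 = 9880; cumulative 46424. Total 46424.
Difference: |28592 − 46424| = 17832.

17832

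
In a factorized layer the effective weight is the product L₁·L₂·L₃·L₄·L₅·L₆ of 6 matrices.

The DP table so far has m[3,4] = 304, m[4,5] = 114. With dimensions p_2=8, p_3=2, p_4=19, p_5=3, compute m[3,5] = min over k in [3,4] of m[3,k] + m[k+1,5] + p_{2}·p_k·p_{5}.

m[3,5] = min over k∈[3,4] of m[3,k]+m[k+1,5]+p_{2}·p_k·p_{5}.
k=3: 0 + 114 + 8·2·3 = 162; k=4: 304 + 0 + 8·19·3 = 760.
Minimum: 162 at k=3.

162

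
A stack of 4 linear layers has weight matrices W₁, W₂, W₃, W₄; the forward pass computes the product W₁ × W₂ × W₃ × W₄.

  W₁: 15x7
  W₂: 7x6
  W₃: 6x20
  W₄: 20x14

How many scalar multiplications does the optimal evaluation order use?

Adjacent pairs: W₁W₂ = 15·7·6 = 630; W₂W₃ = 7·6·20 = 840; W₃W₄ = 6·20·14 = 1680.
Length 3: W₁..W₃: k=1: 0+840+15·7·20=2940; k=2: 630+0+15·6·20=2430 → min 2430 | W₂..W₄: k=2: 0+1680+7·6·14=2268; k=3: 840+0+7·20·14=2800 → min 2268.
Length 4: W₁..W₄: k=1: 0+2268+15·7·14=3738; k=2: 630+1680+15·6·14=3570; k=3: 2430+0+15·20·14=6630 → min 3570.
Optimal order: ((W₁ × W₂) × (W₃ × W₄)) with cost 3570.

3570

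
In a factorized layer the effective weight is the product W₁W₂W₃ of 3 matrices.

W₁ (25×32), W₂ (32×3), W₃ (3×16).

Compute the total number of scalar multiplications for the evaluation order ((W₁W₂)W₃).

3600

(W₁W₂): 25×32 by 32×3 → 25×3, cost 25·32·3 = 2400
((W₁W₂)W₃): 25×3 by 3×16 → 25×16, cost 25·3·16 = 1200; cumulative 3600
Total: 3600 scalar multiplications.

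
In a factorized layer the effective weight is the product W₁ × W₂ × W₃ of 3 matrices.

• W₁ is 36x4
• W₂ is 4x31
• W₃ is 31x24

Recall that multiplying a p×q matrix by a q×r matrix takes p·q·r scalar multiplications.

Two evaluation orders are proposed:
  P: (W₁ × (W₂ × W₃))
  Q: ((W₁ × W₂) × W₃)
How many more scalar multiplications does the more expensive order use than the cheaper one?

24816

Order P = (W₁ × (W₂ × W₃)): (W₂ × W₃): 4×31 by 31×24 → 4×24, cost 4·31·24 = 2976; (W₁ × (W₂ × W₃)): 36×4 by 4×24 → 36×24, cost 36·4·24 = 3456; cumulative 6432. Total 6432.
Order Q = ((W₁ × W₂) × W₃): (W₁ × W₂): 36×4 by 4×31 → 36×31, cost 36·4·31 = 4464; ((W₁ × W₂) × W₃): 36×31 by 31×24 → 36×24, cost 36·31·24 = 26784; cumulative 31248. Total 31248.
Difference: |6432 − 31248| = 24816.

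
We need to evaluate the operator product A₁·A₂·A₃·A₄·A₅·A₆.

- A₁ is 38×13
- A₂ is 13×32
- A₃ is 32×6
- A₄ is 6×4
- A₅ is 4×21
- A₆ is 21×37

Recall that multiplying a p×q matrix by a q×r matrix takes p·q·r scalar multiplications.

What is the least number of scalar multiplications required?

Adjacent pairs: A₁A₂ = 38·13·32 = 15808; A₂A₃ = 13·32·6 = 2496; A₃A₄ = 32·6·4 = 768; A₄A₅ = 6·4·21 = 504; A₅A₆ = 4·21·37 = 3108.
Length 3: A₁..A₃: k=1: 0+2496+38·13·6=5460; k=2: 15808+0+38·32·6=23104 → min 5460 | A₂..A₄: k=2: 0+768+13·32·4=2432; k=3: 2496+0+13·6·4=2808 → min 2432 | A₃..A₅: k=3: 0+504+32·6·21=4536; k=4: 768+0+32·4·21=3456 → min 3456 | A₄..A₆: k=4: 0+3108+6·4·37=3996; k=5: 504+0+6·21·37=5166 → min 3996.
Length 4: A₁..A₄: k=1: 0+2432+38·13·4=4408; k=2: 15808+768+38·32·4=21440; k=3: 5460+0+38·6·4=6372 → min 4408 | A₂..A₅: k=2: 0+3456+13·32·21=12192; k=3: 2496+504+13·6·21=4638; k=4: 2432+0+13·4·21=3524 → min 3524 | A₃..A₆: k=3: 0+3996+32·6·37=11100; k=4: 768+3108+32·4·37=8612; k=5: 3456+0+32·21·37=28320 → min 8612.
Length 5: A₁..A₅: k=1: 0+3524+38·13·21=13898; k=2: 15808+3456+38·32·21=44800; k=3: 5460+504+38·6·21=10752; k=4: 4408+0+38·4·21=7600 → min 7600 | A₂..A₆: k=2: 0+8612+13·32·37=24004; k=3: 2496+3996+13·6·37=9378; k=4: 2432+3108+13·4·37=7464; k=5: 3524+0+13·21·37=13625 → min 7464.
Length 6: A₁..A₆: k=1: 0+7464+38·13·37=25742; k=2: 15808+8612+38·32·37=69412; k=3: 5460+3996+38·6·37=17892; k=4: 4408+3108+38·4·37=13140; k=5: 7600+0+38·21·37=37126 → min 13140.
Optimal order: ((A₁·(A₂·(A₃·A₄)))·(A₅·A₆)) with cost 13140.

13140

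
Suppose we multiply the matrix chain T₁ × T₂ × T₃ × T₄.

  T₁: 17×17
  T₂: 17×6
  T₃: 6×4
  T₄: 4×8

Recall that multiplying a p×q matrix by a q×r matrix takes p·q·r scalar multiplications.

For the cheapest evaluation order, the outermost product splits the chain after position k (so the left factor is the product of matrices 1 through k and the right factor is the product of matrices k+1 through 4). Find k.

Adjacent pairs: T₁T₂ = 17·17·6 = 1734; T₂T₃ = 17·6·4 = 408; T₃T₄ = 6·4·8 = 192.
Length 3: T₁..T₃: k=1: 0+408+17·17·4=1564; k=2: 1734+0+17·6·4=2142 → min 1564 | T₂..T₄: k=2: 0+192+17·6·8=1008; k=3: 408+0+17·4·8=952 → min 952.
Top-level splits: k=1: (T₁..T₁)·(T₂..T₄) → 0+952+17·17·8 = 3264; k=2: (T₁..T₂)·(T₃..T₄) → 1734+192+17·6·8 = 2742; k=3: (T₁..T₃)·(T₄..T₄) → 1564+0+17·4·8 = 2108.
Best split is after T₃, i.e. k = 3.

3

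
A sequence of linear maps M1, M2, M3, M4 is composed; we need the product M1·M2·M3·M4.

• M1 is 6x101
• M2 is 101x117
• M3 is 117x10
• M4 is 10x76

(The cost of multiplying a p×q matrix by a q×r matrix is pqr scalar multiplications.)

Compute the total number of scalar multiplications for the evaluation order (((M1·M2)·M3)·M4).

(M1·M2): 6×101 by 101×117 → 6×117, cost 6·101·117 = 70902
((M1·M2)·M3): 6×117 by 117×10 → 6×10, cost 6·117·10 = 7020; cumulative 77922
(((M1·M2)·M3)·M4): 6×10 by 10×76 → 6×76, cost 6·10·76 = 4560; cumulative 82482
Total: 82482 scalar multiplications.

82482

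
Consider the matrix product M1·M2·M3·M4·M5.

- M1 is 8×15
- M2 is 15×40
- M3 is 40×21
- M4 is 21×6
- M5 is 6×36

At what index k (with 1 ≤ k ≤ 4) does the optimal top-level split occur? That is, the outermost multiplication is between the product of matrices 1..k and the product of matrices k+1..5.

4

Adjacent pairs: M1M2 = 8·15·40 = 4800; M2M3 = 15·40·21 = 12600; M3M4 = 40·21·6 = 5040; M4M5 = 21·6·36 = 4536.
Length 3: M1..M3: k=1: 0+12600+8·15·21=15120; k=2: 4800+0+8·40·21=11520 → min 11520 | M2..M4: k=2: 0+5040+15·40·6=8640; k=3: 12600+0+15·21·6=14490 → min 8640 | M3..M5: k=3: 0+4536+40·21·36=34776; k=4: 5040+0+40·6·36=13680 → min 13680.
Length 4: M1..M4: k=1: 0+8640+8·15·6=9360; k=2: 4800+5040+8·40·6=11760; k=3: 11520+0+8·21·6=12528 → min 9360 | M2..M5: k=2: 0+13680+15·40·36=35280; k=3: 12600+4536+15·21·36=28476; k=4: 8640+0+15·6·36=11880 → min 11880.
Top-level splits: k=1: (M1..M1)·(M2..M5) → 0+11880+8·15·36 = 16200; k=2: (M1..M2)·(M3..M5) → 4800+13680+8·40·36 = 30000; k=3: (M1..M3)·(M4..M5) → 11520+4536+8·21·36 = 22104; k=4: (M1..M4)·(M5..M5) → 9360+0+8·6·36 = 11088.
Best split is after M4, i.e. k = 4.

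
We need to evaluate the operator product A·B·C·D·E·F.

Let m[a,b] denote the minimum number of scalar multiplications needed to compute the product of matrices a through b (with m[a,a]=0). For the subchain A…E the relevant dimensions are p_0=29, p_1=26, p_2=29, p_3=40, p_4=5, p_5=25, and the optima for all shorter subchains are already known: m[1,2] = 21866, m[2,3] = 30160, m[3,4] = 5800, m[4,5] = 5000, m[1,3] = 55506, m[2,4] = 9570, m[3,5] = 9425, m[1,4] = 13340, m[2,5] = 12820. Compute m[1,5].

16965

m[1,5] = min over k∈[1,4] of m[1,k]+m[k+1,5]+p_{0}·p_k·p_{5}.
k=1: 0 + 12820 + 29·26·25 = 31670; k=2: 21866 + 9425 + 29·29·25 = 52316; k=3: 55506 + 5000 + 29·40·25 = 89506; k=4: 13340 + 0 + 29·5·25 = 16965.
Minimum: 16965 at k=4.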